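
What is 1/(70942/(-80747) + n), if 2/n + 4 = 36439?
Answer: -2942016945/2584610276 ≈ -1.1383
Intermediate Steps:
n = 2/36435 (n = 2/(-4 + 36439) = 2/36435 ≈ 5.4892e-5)
1/(70942/(-80747) + n) = 1/(70942/(-80747) + 2/36435) = 1/(70942*(-1/80747) + 2/36435) = 1/(-70942/80747 + 2/36435) = 1/(-2584610276/2942016945) = -2942016945/2584610276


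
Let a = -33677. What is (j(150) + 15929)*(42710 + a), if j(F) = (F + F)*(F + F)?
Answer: 956856657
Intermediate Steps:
j(F) = 4*F**2 (j(F) = (2*F)*(2*F) = 4*F**2)
(j(150) + 15929)*(42710 + a) = (4*150**2 + 15929)*(42710 - 33677) = (4*22500 + 15929)*9033 = (90000 + 15929)*9033 = 105929*9033 = 956856657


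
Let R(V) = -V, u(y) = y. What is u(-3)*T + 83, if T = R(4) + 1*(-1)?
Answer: 98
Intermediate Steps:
T = -5 (T = -1*4 + 1*(-1) = -4 - 1 = -5)
u(-3)*T + 83 = -3*(-5) + 83 = 15 + 83 = 98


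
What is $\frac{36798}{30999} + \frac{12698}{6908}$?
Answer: $\frac{107970981}{35690182} \approx 3.0252$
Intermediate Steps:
$\frac{36798}{30999} + \frac{12698}{6908} = 36798 \cdot \frac{1}{30999} + 12698 \cdot \frac{1}{6908} = \frac{12266}{10333} + \frac{6349}{3454} = \frac{107970981}{35690182}$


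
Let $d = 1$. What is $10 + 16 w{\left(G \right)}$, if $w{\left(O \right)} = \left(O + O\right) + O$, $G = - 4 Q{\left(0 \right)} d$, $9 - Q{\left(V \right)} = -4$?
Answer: $-2486$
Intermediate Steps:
$Q{\left(V \right)} = 13$ ($Q{\left(V \right)} = 9 - -4 = 9 + 4 = 13$)
$G = -52$ ($G = \left(-4\right) 13 \cdot 1 = \left(-52\right) 1 = -52$)
$w{\left(O \right)} = 3 O$ ($w{\left(O \right)} = 2 O + O = 3 O$)
$10 + 16 w{\left(G \right)} = 10 + 16 \cdot 3 \left(-52\right) = 10 + 16 \left(-156\right) = 10 - 2496 = -2486$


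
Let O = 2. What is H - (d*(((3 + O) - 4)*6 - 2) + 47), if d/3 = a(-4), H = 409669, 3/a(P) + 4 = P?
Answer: 819253/2 ≈ 4.0963e+5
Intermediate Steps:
a(P) = 3/(-4 + P)
d = -9/8 (d = 3*(3/(-4 - 4)) = 3*(3/(-8)) = 3*(3*(-⅛)) = 3*(-3/8) = -9/8 ≈ -1.1250)
H - (d*(((3 + O) - 4)*6 - 2) + 47) = 409669 - (-9*(((3 + 2) - 4)*6 - 2)/8 + 47) = 409669 - (-9*((5 - 4)*6 - 2)/8 + 47) = 409669 - (-9*(1*6 - 2)/8 + 47) = 409669 - (-9*(6 - 2)/8 + 47) = 409669 - (-9/8*4 + 47) = 409669 - (-9/2 + 47) = 409669 - 1*85/2 = 409669 - 85/2 = 819253/2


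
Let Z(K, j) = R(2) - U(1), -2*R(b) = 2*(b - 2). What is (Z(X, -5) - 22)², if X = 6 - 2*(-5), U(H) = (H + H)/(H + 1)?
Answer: 529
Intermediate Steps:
U(H) = 2*H/(1 + H) (U(H) = (2*H)/(1 + H) = 2*H/(1 + H))
R(b) = 2 - b (R(b) = -(b - 2) = -(-2 + b) = -(-4 + 2*b)/2 = 2 - b)
X = 16 (X = 6 + 10 = 16)
Z(K, j) = -1 (Z(K, j) = (2 - 1*2) - 2/(1 + 1) = (2 - 2) - 2/2 = 0 - 2/2 = 0 - 1*1 = 0 - 1 = -1)
(Z(X, -5) - 22)² = (-1 - 22)² = (-23)² = 529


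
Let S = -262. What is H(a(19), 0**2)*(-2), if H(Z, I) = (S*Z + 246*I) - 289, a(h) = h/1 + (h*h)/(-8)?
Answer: -26223/2 ≈ -13112.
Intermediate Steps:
a(h) = h - h**2/8 (a(h) = h*1 + h**2*(-1/8) = h - h**2/8)
H(Z, I) = -289 - 262*Z + 246*I (H(Z, I) = (-262*Z + 246*I) - 289 = -289 - 262*Z + 246*I)
H(a(19), 0**2)*(-2) = (-289 - 131*19*(8 - 1*19)/4 + 246*0**2)*(-2) = (-289 - 131*19*(8 - 19)/4 + 246*0)*(-2) = (-289 - 131*19*(-11)/4 + 0)*(-2) = (-289 - 262*(-209/8) + 0)*(-2) = (-289 + 27379/4 + 0)*(-2) = (26223/4)*(-2) = -26223/2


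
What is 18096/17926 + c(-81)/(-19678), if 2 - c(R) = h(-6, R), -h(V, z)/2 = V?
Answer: 89068087/88186957 ≈ 1.0100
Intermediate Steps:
h(V, z) = -2*V
c(R) = -10 (c(R) = 2 - (-2)*(-6) = 2 - 1*12 = 2 - 12 = -10)
18096/17926 + c(-81)/(-19678) = 18096/17926 - 10/(-19678) = 18096*(1/17926) - 10*(-1/19678) = 9048/8963 + 5/9839 = 89068087/88186957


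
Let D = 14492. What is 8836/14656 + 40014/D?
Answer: 44656031/13274672 ≈ 3.3640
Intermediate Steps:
8836/14656 + 40014/D = 8836/14656 + 40014/14492 = 8836*(1/14656) + 40014*(1/14492) = 2209/3664 + 20007/7246 = 44656031/13274672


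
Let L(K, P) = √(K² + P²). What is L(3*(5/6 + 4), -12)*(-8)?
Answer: -4*√1417 ≈ -150.57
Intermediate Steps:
L(3*(5/6 + 4), -12)*(-8) = √((3*(5/6 + 4))² + (-12)²)*(-8) = √((3*(5*(⅙) + 4))² + 144)*(-8) = √((3*(⅚ + 4))² + 144)*(-8) = √((3*(29/6))² + 144)*(-8) = √((29/2)² + 144)*(-8) = √(841/4 + 144)*(-8) = √(1417/4)*(-8) = (√1417/2)*(-8) = -4*√1417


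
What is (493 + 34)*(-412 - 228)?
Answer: -337280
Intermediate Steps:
(493 + 34)*(-412 - 228) = 527*(-640) = -337280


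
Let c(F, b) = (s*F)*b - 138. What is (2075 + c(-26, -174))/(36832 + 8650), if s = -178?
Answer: -803335/45482 ≈ -17.663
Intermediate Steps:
c(F, b) = -138 - 178*F*b (c(F, b) = (-178*F)*b - 138 = -178*F*b - 138 = -138 - 178*F*b)
(2075 + c(-26, -174))/(36832 + 8650) = (2075 + (-138 - 178*(-26)*(-174)))/(36832 + 8650) = (2075 + (-138 - 805272))/45482 = (2075 - 805410)*(1/45482) = -803335*1/45482 = -803335/45482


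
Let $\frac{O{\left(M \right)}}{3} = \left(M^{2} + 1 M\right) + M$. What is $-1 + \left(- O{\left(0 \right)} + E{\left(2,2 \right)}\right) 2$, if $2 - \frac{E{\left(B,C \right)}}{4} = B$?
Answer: $-1$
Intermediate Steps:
$E{\left(B,C \right)} = 8 - 4 B$
$O{\left(M \right)} = 3 M^{2} + 6 M$ ($O{\left(M \right)} = 3 \left(\left(M^{2} + 1 M\right) + M\right) = 3 \left(\left(M^{2} + M\right) + M\right) = 3 \left(\left(M + M^{2}\right) + M\right) = 3 \left(M^{2} + 2 M\right) = 3 M^{2} + 6 M$)
$-1 + \left(- O{\left(0 \right)} + E{\left(2,2 \right)}\right) 2 = -1 + \left(- 3 \cdot 0 \left(2 + 0\right) + \left(8 - 8\right)\right) 2 = -1 + \left(- 3 \cdot 0 \cdot 2 + \left(8 - 8\right)\right) 2 = -1 + \left(\left(-1\right) 0 + 0\right) 2 = -1 + \left(0 + 0\right) 2 = -1 + 0 \cdot 2 = -1 + 0 = -1$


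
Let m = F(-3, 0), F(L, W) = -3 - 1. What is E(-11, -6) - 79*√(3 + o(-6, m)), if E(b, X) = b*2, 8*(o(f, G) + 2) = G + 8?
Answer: -22 - 79*√6/2 ≈ -118.75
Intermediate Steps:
F(L, W) = -4
m = -4
o(f, G) = -1 + G/8 (o(f, G) = -2 + (G + 8)/8 = -2 + (8 + G)/8 = -2 + (1 + G/8) = -1 + G/8)
E(b, X) = 2*b
E(-11, -6) - 79*√(3 + o(-6, m)) = 2*(-11) - 79*√(3 + (-1 + (⅛)*(-4))) = -22 - 79*√(3 + (-1 - ½)) = -22 - 79*√(3 - 3/2) = -22 - 79*√6/2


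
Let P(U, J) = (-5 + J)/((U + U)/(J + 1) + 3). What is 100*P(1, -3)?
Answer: -400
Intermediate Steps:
P(U, J) = (-5 + J)/(3 + 2*U/(1 + J)) (P(U, J) = (-5 + J)/((2*U)/(1 + J) + 3) = (-5 + J)/(2*U/(1 + J) + 3) = (-5 + J)/(3 + 2*U/(1 + J)))
100*P(1, -3) = 100*((-5 + (-3)² - 4*(-3))/(3 + 2*1 + 3*(-3))) = 100*((-5 + 9 + 12)/(3 + 2 - 9)) = 100*(16/(-4)) = 100*(-¼*16) = 100*(-4) = -400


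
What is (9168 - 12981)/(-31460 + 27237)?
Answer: 93/103 ≈ 0.90291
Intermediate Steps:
(9168 - 12981)/(-31460 + 27237) = -3813/(-4223) = -3813*(-1/4223) = 93/103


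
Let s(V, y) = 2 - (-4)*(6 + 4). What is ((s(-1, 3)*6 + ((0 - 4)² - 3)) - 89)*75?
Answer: 13200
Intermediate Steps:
s(V, y) = 42 (s(V, y) = 2 - (-4)*10 = 2 - 1*(-40) = 2 + 40 = 42)
((s(-1, 3)*6 + ((0 - 4)² - 3)) - 89)*75 = ((42*6 + ((0 - 4)² - 3)) - 89)*75 = ((252 + ((-4)² - 3)) - 89)*75 = ((252 + (16 - 3)) - 89)*75 = ((252 + 13) - 89)*75 = (265 - 89)*75 = 176*75 = 13200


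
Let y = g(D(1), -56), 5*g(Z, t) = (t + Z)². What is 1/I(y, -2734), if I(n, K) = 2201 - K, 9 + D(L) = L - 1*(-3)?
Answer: 1/4935 ≈ 0.00020263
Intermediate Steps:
D(L) = -6 + L (D(L) = -9 + (L - 1*(-3)) = -9 + (L + 3) = -9 + (3 + L) = -6 + L)
g(Z, t) = (Z + t)²/5 (g(Z, t) = (t + Z)²/5 = (Z + t)²/5)
y = 3721/5 (y = ((-6 + 1) - 56)²/5 = (-5 - 56)²/5 = (⅕)*(-61)² = (⅕)*3721 = 3721/5 ≈ 744.20)
1/I(y, -2734) = 1/(2201 - 1*(-2734)) = 1/(2201 + 2734) = 1/4935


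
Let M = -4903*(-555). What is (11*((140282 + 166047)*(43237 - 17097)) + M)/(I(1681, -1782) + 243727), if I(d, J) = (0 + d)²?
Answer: 88084561825/3069488 ≈ 28697.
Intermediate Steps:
I(d, J) = d²
M = 2721165
(11*((140282 + 166047)*(43237 - 17097)) + M)/(I(1681, -1782) + 243727) = (11*((140282 + 166047)*(43237 - 17097)) + 2721165)/(1681² + 243727) = (11*(306329*26140) + 2721165)/(2825761 + 243727) = (11*8007440060 + 2721165)/3069488 = (88081840660 + 2721165)*(1/3069488) = 88084561825*(1/3069488) = 88084561825/3069488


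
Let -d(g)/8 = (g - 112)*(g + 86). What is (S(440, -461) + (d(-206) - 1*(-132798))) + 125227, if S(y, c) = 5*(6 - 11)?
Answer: -47280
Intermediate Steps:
d(g) = -8*(-112 + g)*(86 + g) (d(g) = -8*(g - 112)*(g + 86) = -8*(-112 + g)*(86 + g))
S(y, c) = -25 (S(y, c) = 5*(-5) = -25)
(S(440, -461) + (d(-206) - 1*(-132798))) + 125227 = (-25 + ((77056 - 8*(-206)**2 + 208*(-206)) - 1*(-132798))) + 125227 = (-25 + ((77056 - 8*42436 - 42848) + 132798)) + 125227 = (-25 + ((77056 - 339488 - 42848) + 132798)) + 125227 = (-25 + (-305280 + 132798)) + 125227 = (-25 - 172482) + 125227 = -172507 + 125227 = -47280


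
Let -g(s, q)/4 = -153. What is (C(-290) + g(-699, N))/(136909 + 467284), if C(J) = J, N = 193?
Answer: 322/604193 ≈ 0.00053294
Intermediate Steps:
g(s, q) = 612 (g(s, q) = -4*(-153) = 612)
(C(-290) + g(-699, N))/(136909 + 467284) = (-290 + 612)/(136909 + 467284) = 322/604193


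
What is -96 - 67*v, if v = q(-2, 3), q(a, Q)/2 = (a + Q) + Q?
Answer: -632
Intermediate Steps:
q(a, Q) = 2*a + 4*Q (q(a, Q) = 2*((a + Q) + Q) = 2*((Q + a) + Q) = 2*(a + 2*Q) = 2*a + 4*Q)
v = 8 (v = 2*(-2) + 4*3 = -4 + 12 = 8)
-96 - 67*v = -96 - 67*8 = -96 - 536 = -632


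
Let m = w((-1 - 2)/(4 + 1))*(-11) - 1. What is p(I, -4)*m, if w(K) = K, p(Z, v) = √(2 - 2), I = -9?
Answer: 0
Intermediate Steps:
p(Z, v) = 0 (p(Z, v) = √0 = 0)
m = 28/5 (m = ((-1 - 2)/(4 + 1))*(-11) - 1 = -3/5*(-11) - 1 = -3*⅕*(-11) - 1 = -⅗*(-11) - 1 = 33/5 - 1 = 28/5 ≈ 5.6000)
p(I, -4)*m = 0*(28/5) = 0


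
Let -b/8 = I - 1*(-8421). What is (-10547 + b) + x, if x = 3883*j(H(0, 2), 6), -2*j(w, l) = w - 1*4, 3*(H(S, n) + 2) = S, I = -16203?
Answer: 63358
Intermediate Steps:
H(S, n) = -2 + S/3
b = 62256 (b = -8*(-16203 - 1*(-8421)) = -8*(-16203 + 8421) = -8*(-7782) = 62256)
j(w, l) = 2 - w/2 (j(w, l) = -(w - 1*4)/2 = -(w - 4)/2 = -(-4 + w)/2 = 2 - w/2)
x = 11649 (x = 3883*(2 - (-2 + (⅓)*0)/2) = 3883*(2 - (-2 + 0)/2) = 3883*(2 - ½*(-2)) = 3883*(2 + 1) = 3883*3 = 11649)
(-10547 + b) + x = (-10547 + 62256) + 11649 = 51709 + 11649 = 63358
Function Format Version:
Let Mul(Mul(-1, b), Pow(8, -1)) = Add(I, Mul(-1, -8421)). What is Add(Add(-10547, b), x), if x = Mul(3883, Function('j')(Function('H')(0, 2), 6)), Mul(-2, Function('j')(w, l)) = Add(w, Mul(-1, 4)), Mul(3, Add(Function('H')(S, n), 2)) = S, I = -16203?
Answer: 63358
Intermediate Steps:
Function('H')(S, n) = Add(-2, Mul(Rational(1, 3), S))
b = 62256 (b = Mul(-8, Add(-16203, Mul(-1, -8421))) = Mul(-8, Add(-16203, 8421)) = Mul(-8, -7782) = 62256)
Function('j')(w, l) = Add(2, Mul(Rational(-1, 2), w)) (Function('j')(w, l) = Mul(Rational(-1, 2), Add(w, Mul(-1, 4))) = Mul(Rational(-1, 2), Add(w, -4)) = Mul(Rational(-1, 2), Add(-4, w)) = Add(2, Mul(Rational(-1, 2), w)))
x = 11649 (x = Mul(3883, Add(2, Mul(Rational(-1, 2), Add(-2, Mul(Rational(1, 3), 0))))) = Mul(3883, Add(2, Mul(Rational(-1, 2), Add(-2, 0)))) = Mul(3883, Add(2, Mul(Rational(-1, 2), -2))) = Mul(3883, Add(2, 1)) = Mul(3883, 3) = 11649)
Add(Add(-10547, b), x) = Add(Add(-10547, 62256), 11649) = Add(51709, 11649) = 63358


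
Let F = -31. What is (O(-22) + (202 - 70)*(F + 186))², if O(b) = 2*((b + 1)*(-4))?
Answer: 425514384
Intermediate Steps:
O(b) = -8 - 8*b (O(b) = 2*((1 + b)*(-4)) = 2*(-4 - 4*b) = -8 - 8*b)
(O(-22) + (202 - 70)*(F + 186))² = ((-8 - 8*(-22)) + (202 - 70)*(-31 + 186))² = ((-8 + 176) + 132*155)² = (168 + 20460)² = 20628² = 425514384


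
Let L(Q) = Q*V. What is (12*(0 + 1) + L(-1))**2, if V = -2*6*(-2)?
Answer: 144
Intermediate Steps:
V = 24 (V = -12*(-2) = 24)
L(Q) = 24*Q (L(Q) = Q*24 = 24*Q)
(12*(0 + 1) + L(-1))**2 = (12*(0 + 1) + 24*(-1))**2 = (12*1 - 24)**2 = (12 - 24)**2 = (-12)**2 = 144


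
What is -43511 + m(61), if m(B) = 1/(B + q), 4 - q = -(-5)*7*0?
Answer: -2828214/65 ≈ -43511.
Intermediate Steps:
q = 4 (q = 4 - (-(-5)*7)*0 = 4 - (-5*(-7))*0 = 4 - 35*0 = 4 - 1*0 = 4 + 0 = 4)
m(B) = 1/(4 + B) (m(B) = 1/(B + 4) = 1/(4 + B))
-43511 + m(61) = -43511 + 1/(4 + 61) = -43511 + 1/65 = -2828214/65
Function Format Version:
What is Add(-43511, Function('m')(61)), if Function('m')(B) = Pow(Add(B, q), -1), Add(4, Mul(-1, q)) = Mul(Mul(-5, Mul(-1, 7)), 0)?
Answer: Rational(-2828214, 65) ≈ -43511.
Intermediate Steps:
q = 4 (q = Add(4, Mul(-1, Mul(Mul(-5, Mul(-1, 7)), 0))) = Add(4, Mul(-1, Mul(Mul(-5, -7), 0))) = Add(4, Mul(-1, Mul(35, 0))) = Add(4, Mul(-1, 0)) = Add(4, 0) = 4)
Function('m')(B) = Pow(Add(4, B), -1) (Function('m')(B) = Pow(Add(B, 4), -1) = Pow(Add(4, B), -1))
Add(-43511, Function('m')(61)) = Add(-43511, Pow(Add(4, 61), -1)) = Add(-43511, Pow(65, -1)) = Add(-43511, Rational(1, 65)) = Rational(-2828214, 65)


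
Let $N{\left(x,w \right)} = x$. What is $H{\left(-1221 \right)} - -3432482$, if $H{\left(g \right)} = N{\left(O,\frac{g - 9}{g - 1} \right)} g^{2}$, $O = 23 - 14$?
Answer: $16850051$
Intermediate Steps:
$O = 9$
$H{\left(g \right)} = 9 g^{2}$
$H{\left(-1221 \right)} - -3432482 = 9 \left(-1221\right)^{2} - -3432482 = 9 \cdot 1490841 + 3432482 = 13417569 + 3432482 = 16850051$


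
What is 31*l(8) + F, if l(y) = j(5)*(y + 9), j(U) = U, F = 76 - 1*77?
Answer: 2634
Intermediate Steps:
F = -1 (F = 76 - 77 = -1)
l(y) = 45 + 5*y (l(y) = 5*(y + 9) = 5*(9 + y) = 45 + 5*y)
31*l(8) + F = 31*(45 + 5*8) - 1 = 31*(45 + 40) - 1 = 31*85 - 1 = 2635 - 1 = 2634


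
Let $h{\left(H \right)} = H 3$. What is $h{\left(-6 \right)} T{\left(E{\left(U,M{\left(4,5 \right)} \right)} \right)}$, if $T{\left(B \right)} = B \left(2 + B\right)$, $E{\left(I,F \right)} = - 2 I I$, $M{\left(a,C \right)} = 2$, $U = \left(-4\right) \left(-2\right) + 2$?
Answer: $-712800$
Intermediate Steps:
$U = 10$ ($U = 8 + 2 = 10$)
$E{\left(I,F \right)} = - 2 I^{2}$
$h{\left(H \right)} = 3 H$
$h{\left(-6 \right)} T{\left(E{\left(U,M{\left(4,5 \right)} \right)} \right)} = 3 \left(-6\right) - 2 \cdot 10^{2} \left(2 - 2 \cdot 10^{2}\right) = - 18 \left(-2\right) 100 \left(2 - 200\right) = - 18 \left(- 200 \left(2 - 200\right)\right) = - 18 \left(\left(-200\right) \left(-198\right)\right) = \left(-18\right) 39600 = -712800$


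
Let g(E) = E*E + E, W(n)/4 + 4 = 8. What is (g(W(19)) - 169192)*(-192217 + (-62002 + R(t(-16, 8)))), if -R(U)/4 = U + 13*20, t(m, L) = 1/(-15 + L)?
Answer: 301827776280/7 ≈ 4.3118e+10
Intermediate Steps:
W(n) = 16 (W(n) = -16 + 4*8 = -16 + 32 = 16)
g(E) = E + E² (g(E) = E² + E = E + E²)
R(U) = -1040 - 4*U (R(U) = -4*(U + 13*20) = -4*(U + 260) = -4*(260 + U) = -1040 - 4*U)
(g(W(19)) - 169192)*(-192217 + (-62002 + R(t(-16, 8)))) = (16*(1 + 16) - 169192)*(-192217 + (-62002 + (-1040 - 4/(-15 + 8)))) = (16*17 - 169192)*(-192217 + (-62002 + (-1040 - 4/(-7)))) = (272 - 169192)*(-192217 + (-62002 + (-1040 - 4*(-⅐)))) = -168920*(-192217 + (-62002 + (-1040 + 4/7))) = -168920*(-192217 + (-62002 - 7276/7)) = -168920*(-192217 - 441290/7) = -168920*(-1786809/7) = 301827776280/7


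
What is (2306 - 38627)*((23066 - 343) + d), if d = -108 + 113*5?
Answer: -841920780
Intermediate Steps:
d = 457 (d = -108 + 565 = 457)
(2306 - 38627)*((23066 - 343) + d) = (2306 - 38627)*((23066 - 343) + 457) = -36321*(22723 + 457) = -36321*23180 = -841920780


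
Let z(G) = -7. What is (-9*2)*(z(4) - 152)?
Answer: 2862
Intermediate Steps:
(-9*2)*(z(4) - 152) = (-9*2)*(-7 - 152) = -18*(-159) = 2862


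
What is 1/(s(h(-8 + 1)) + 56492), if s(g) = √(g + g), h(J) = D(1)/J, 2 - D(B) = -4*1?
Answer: 98861/5584855615 - I*√21/11169711230 ≈ 1.7702e-5 - 4.1027e-10*I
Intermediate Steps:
D(B) = 6 (D(B) = 2 - (-4) = 2 - 1*(-4) = 2 + 4 = 6)
h(J) = 6/J
s(g) = √2*√g (s(g) = √(2*g) = √2*√g)
1/(s(h(-8 + 1)) + 56492) = 1/(√2*√(6/(-8 + 1)) + 56492) = 1/(√2*√(6/(-7)) + 56492) = 1/(√2*√(6*(-⅐)) + 56492) = 1/(√2*√(-6/7) + 56492) = 1/(√2*(I*√42/7) + 56492) = 1/(2*I*√21/7 + 56492) = 1/(56492 + 2*I*√21/7)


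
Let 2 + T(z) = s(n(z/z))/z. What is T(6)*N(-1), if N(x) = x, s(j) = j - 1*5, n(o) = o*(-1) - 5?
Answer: 23/6 ≈ 3.8333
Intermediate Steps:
n(o) = -5 - o (n(o) = -o - 5 = -5 - o)
s(j) = -5 + j (s(j) = j - 5 = -5 + j)
T(z) = -2 - 11/z (T(z) = -2 + (-5 + (-5 - z/z))/z = -2 + (-5 + (-5 - 1*1))/z = -2 + (-5 + (-5 - 1))/z = -2 + (-5 - 6)/z = -2 - 11/z)
T(6)*N(-1) = (-2 - 11/6)*(-1) = -23/6*(-1) = 23/6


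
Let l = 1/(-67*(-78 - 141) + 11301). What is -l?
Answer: -1/25974 ≈ -3.8500e-5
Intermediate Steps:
l = 1/25974 (l = 1/(-67*(-219) + 11301) = 1/(14673 + 11301) = 1/25974 ≈ 3.8500e-5)
-l = -1*1/25974 = -1/25974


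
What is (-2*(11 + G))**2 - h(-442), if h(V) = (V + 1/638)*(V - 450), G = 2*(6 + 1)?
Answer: -124972270/319 ≈ -3.9176e+5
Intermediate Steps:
G = 14 (G = 2*7 = 14)
h(V) = (-450 + V)*(1/638 + V) (h(V) = (V + 1/638)*(-450 + V) = (1/638 + V)*(-450 + V) = (-450 + V)*(1/638 + V))
(-2*(11 + G))**2 - h(-442) = (-2*(11 + 14))**2 - (-225/319 + (-442)**2 - 287099/638*(-442)) = (-2*25)**2 - (-225/319 + 195364 + 63448879/319) = (-50)**2 - 1*125769770/319 = 2500 - 125769770/319 = -124972270/319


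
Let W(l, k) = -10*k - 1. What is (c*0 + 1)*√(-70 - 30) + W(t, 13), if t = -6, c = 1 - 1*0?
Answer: -131 + 10*I ≈ -131.0 + 10.0*I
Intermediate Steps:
c = 1 (c = 1 + 0 = 1)
W(l, k) = -1 - 10*k
(c*0 + 1)*√(-70 - 30) + W(t, 13) = (1*0 + 1)*√(-70 - 30) + (-1 - 10*13) = (0 + 1)*√(-100) + (-1 - 130) = 1*(10*I) - 131 = 10*I - 131 = -131 + 10*I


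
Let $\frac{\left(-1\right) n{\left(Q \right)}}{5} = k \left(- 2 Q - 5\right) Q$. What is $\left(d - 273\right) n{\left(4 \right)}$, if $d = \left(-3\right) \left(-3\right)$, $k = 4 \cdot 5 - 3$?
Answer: $-1166880$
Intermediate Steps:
$k = 17$ ($k = 20 - 3 = 17$)
$n{\left(Q \right)} = - 5 Q \left(-85 - 34 Q\right)$ ($n{\left(Q \right)} = - 5 \cdot 17 \left(- 2 Q - 5\right) Q = - 5 \cdot 17 \left(-5 - 2 Q\right) Q = - 5 \left(-85 - 34 Q\right) Q = - 5 Q \left(-85 - 34 Q\right)$)
$d = 9$
$\left(d - 273\right) n{\left(4 \right)} = \left(9 - 273\right) 85 \cdot 4 \left(5 + 2 \cdot 4\right) = - 264 \cdot 85 \cdot 4 \left(5 + 8\right) = - 264 \cdot 85 \cdot 4 \cdot 13 = \left(-264\right) 4420 = -1166880$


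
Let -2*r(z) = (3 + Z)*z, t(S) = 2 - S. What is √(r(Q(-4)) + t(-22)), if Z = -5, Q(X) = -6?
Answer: 3*√2 ≈ 4.2426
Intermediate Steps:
r(z) = z (r(z) = -(3 - 5)*z/2 = -(-1)*z = z)
√(r(Q(-4)) + t(-22)) = √(-6 + (2 - 1*(-22))) = √(-6 + (2 + 22)) = √(-6 + 24) = √18 = 3*√2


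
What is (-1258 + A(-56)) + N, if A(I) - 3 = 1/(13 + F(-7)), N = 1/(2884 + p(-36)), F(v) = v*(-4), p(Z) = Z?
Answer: -146540951/116768 ≈ -1255.0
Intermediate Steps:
F(v) = -4*v
N = 1/2848 (N = 1/(2884 - 36) = 1/2848 ≈ 0.00035112)
A(I) = 124/41 (A(I) = 3 + 1/(13 - 4*(-7)) = 3 + 1/(13 + 28) = 3 + 1/41 = 124/41)
(-1258 + A(-56)) + N = (-1258 + 124/41) + 1/2848 = -51454/41 + 1/2848 = -146540951/116768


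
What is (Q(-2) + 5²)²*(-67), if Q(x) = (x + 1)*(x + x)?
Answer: -56347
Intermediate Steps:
Q(x) = 2*x*(1 + x) (Q(x) = (1 + x)*(2*x) = 2*x*(1 + x))
(Q(-2) + 5²)²*(-67) = (2*(-2)*(1 - 2) + 5²)²*(-67) = (2*(-2)*(-1) + 25)²*(-67) = (4 + 25)²*(-67) = 29²*(-67) = 841*(-67) = -56347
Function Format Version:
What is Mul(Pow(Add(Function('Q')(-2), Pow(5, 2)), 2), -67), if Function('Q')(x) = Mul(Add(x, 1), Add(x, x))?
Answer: -56347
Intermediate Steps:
Function('Q')(x) = Mul(2, x, Add(1, x)) (Function('Q')(x) = Mul(Add(1, x), Mul(2, x)) = Mul(2, x, Add(1, x)))
Mul(Pow(Add(Function('Q')(-2), Pow(5, 2)), 2), -67) = Mul(Pow(Add(Mul(2, -2, Add(1, -2)), Pow(5, 2)), 2), -67) = Mul(Pow(Add(Mul(2, -2, -1), 25), 2), -67) = Mul(Pow(Add(4, 25), 2), -67) = Mul(Pow(29, 2), -67) = Mul(841, -67) = -56347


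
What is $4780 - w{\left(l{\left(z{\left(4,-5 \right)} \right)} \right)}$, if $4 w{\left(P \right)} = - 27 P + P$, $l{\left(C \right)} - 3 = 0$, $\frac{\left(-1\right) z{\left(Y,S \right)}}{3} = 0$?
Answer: $\frac{9599}{2} \approx 4799.5$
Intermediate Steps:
$z{\left(Y,S \right)} = 0$ ($z{\left(Y,S \right)} = \left(-3\right) 0 = 0$)
$l{\left(C \right)} = 3$ ($l{\left(C \right)} = 3 + 0 = 3$)
$w{\left(P \right)} = - \frac{13 P}{2}$ ($w{\left(P \right)} = \frac{- 27 P + P}{4} = \frac{\left(-26\right) P}{4} = - \frac{13 P}{2}$)
$4780 - w{\left(l{\left(z{\left(4,-5 \right)} \right)} \right)} = 4780 - \left(- \frac{13}{2}\right) 3 = 4780 - - \frac{39}{2} = 4780 + \frac{39}{2} = \frac{9599}{2}$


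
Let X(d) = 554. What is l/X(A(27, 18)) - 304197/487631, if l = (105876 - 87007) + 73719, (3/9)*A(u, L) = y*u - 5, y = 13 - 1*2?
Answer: 22490126945/135073787 ≈ 166.50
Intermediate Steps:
y = 11 (y = 13 - 2 = 11)
A(u, L) = -15 + 33*u (A(u, L) = 3*(11*u - 5) = 3*(-5 + 11*u) = -15 + 33*u)
l = 92588 (l = 18869 + 73719 = 92588)
l/X(A(27, 18)) - 304197/487631 = 92588/554 - 304197/487631 = 92588*(1/554) - 304197*1/487631 = 46294/277 - 304197/487631 = 22490126945/135073787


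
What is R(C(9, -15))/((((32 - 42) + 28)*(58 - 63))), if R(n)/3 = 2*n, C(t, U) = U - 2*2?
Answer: 19/15 ≈ 1.2667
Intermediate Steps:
C(t, U) = -4 + U (C(t, U) = U - 4 = -4 + U)
R(n) = 6*n (R(n) = 3*(2*n) = 6*n)
R(C(9, -15))/((((32 - 42) + 28)*(58 - 63))) = (6*(-4 - 15))/((((32 - 42) + 28)*(58 - 63))) = (6*(-19))/(((-10 + 28)*(-5))) = -114/(18*(-5)) = -114/(-90) = -114*(-1/90) = 19/15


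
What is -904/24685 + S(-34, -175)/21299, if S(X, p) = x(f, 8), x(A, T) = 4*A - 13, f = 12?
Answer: -18390321/525765815 ≈ -0.034978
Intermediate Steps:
x(A, T) = -13 + 4*A
S(X, p) = 35 (S(X, p) = -13 + 4*12 = -13 + 48 = 35)
-904/24685 + S(-34, -175)/21299 = -904/24685 + 35/21299 = -18390321/525765815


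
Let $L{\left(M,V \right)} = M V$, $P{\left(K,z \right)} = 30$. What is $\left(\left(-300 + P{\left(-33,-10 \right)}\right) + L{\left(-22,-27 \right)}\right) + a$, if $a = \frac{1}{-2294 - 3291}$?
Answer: $\frac{1809539}{5585} \approx 324.0$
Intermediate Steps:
$a = - \frac{1}{5585}$ ($a = \frac{1}{-5585} = - \frac{1}{5585} \approx -0.00017905$)
$\left(\left(-300 + P{\left(-33,-10 \right)}\right) + L{\left(-22,-27 \right)}\right) + a = \left(\left(-300 + 30\right) - -594\right) - \frac{1}{5585} = \left(-270 + 594\right) - \frac{1}{5585} = 324 - \frac{1}{5585} = \frac{1809539}{5585}$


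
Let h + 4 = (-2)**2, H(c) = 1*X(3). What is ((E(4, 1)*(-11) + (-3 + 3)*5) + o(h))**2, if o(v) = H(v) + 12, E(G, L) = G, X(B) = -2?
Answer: 1156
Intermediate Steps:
H(c) = -2 (H(c) = 1*(-2) = -2)
h = 0 (h = -4 + (-2)**2 = -4 + 4 = 0)
o(v) = 10 (o(v) = -2 + 12 = 10)
((E(4, 1)*(-11) + (-3 + 3)*5) + o(h))**2 = ((4*(-11) + (-3 + 3)*5) + 10)**2 = ((-44 + 0*5) + 10)**2 = ((-44 + 0) + 10)**2 = (-44 + 10)**2 = (-34)**2 = 1156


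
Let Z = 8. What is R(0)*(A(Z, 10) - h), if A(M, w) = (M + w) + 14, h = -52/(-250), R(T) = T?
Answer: 0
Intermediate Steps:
h = 26/125 (h = -52*(-1/250) = 26/125 ≈ 0.20800)
A(M, w) = 14 + M + w
R(0)*(A(Z, 10) - h) = 0*((14 + 8 + 10) - 1*26/125) = 0*(32 - 26/125) = 0*(3974/125) = 0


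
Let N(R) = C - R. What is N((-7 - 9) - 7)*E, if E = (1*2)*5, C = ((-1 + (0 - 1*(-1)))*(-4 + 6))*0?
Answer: 230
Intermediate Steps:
C = 0 (C = ((-1 + (0 + 1))*2)*0 = ((-1 + 1)*2)*0 = (0*2)*0 = 0*0 = 0)
E = 10 (E = 2*5 = 10)
N(R) = -R (N(R) = 0 - R = -R)
N((-7 - 9) - 7)*E = -((-7 - 9) - 7)*10 = -(-16 - 7)*10 = -1*(-23)*10 = 23*10 = 230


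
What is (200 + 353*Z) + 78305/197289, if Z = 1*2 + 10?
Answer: 875252309/197289 ≈ 4436.4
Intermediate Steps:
Z = 12 (Z = 2 + 10 = 12)
(200 + 353*Z) + 78305/197289 = (200 + 353*12) + 78305/197289 = (200 + 4236) + 78305*(1/197289) = 4436 + 78305/197289 = 875252309/197289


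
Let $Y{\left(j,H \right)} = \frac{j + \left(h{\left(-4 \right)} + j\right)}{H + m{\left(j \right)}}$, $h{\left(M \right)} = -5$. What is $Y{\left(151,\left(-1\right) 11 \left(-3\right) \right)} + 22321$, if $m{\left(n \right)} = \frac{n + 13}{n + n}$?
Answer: $\frac{113100712}{5065} \approx 22330.0$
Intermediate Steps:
$m{\left(n \right)} = \frac{13 + n}{2 n}$
$Y{\left(j,H \right)} = \frac{-5 + 2 j}{H + \frac{13 + j}{2 j}}$ ($Y{\left(j,H \right)} = \frac{j + \left(-5 + j\right)}{H + \frac{13 + j}{2 j}} = \frac{-5 + 2 j}{H + \frac{13 + j}{2 j}}$)
$Y{\left(151,\left(-1\right) 11 \left(-3\right) \right)} + 22321 = 2 \cdot 151 \frac{1}{13 + 151 + 2 \left(-1\right) 11 \left(-3\right) 151} \left(-5 + 2 \cdot 151\right) + 22321 = 2 \cdot 151 \frac{1}{13 + 151 + 2 \left(\left(-11\right) \left(-3\right)\right) 151} \left(-5 + 302\right) + 22321 = 2 \cdot 151 \frac{1}{13 + 151 + 2 \cdot 33 \cdot 151} \cdot 297 + 22321 = 2 \cdot 151 \frac{1}{13 + 151 + 9966} \cdot 297 + 22321 = 2 \cdot 151 \cdot \frac{1}{10130} \cdot 297 + 22321 = \frac{44847}{5065} + 22321 = \frac{113100712}{5065}$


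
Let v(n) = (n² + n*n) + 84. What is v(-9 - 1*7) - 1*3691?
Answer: -3095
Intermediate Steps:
v(n) = 84 + 2*n² (v(n) = (n² + n²) + 84 = 2*n² + 84 = 84 + 2*n²)
v(-9 - 1*7) - 1*3691 = (84 + 2*(-9 - 1*7)²) - 1*3691 = (84 + 2*(-9 - 7)²) - 3691 = (84 + 2*(-16)²) - 3691 = (84 + 2*256) - 3691 = (84 + 512) - 3691 = 596 - 3691 = -3095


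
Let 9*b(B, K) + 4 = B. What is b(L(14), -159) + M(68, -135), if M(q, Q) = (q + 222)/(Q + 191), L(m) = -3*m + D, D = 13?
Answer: 127/84 ≈ 1.5119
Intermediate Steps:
L(m) = 13 - 3*m (L(m) = -3*m + 13 = 13 - 3*m)
M(q, Q) = (222 + q)/(191 + Q)
b(B, K) = -4/9 + B/9
b(L(14), -159) + M(68, -135) = (-4/9 + (13 - 3*14)/9) + (222 + 68)/(191 - 135) = (-4/9 + (13 - 42)/9) + 290/56 = (-4/9 + (1/9)*(-29)) + (1/56)*290 = (-4/9 - 29/9) + 145/28 = -11/3 + 145/28 = 127/84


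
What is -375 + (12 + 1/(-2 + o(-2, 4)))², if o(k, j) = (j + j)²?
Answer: -886475/3844 ≈ -230.61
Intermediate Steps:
o(k, j) = 4*j² (o(k, j) = (2*j)² = 4*j²)
-375 + (12 + 1/(-2 + o(-2, 4)))² = -375 + (12 + 1/(-2 + 4*4²))² = -375 + (12 + 1/(-2 + 4*16))² = -375 + (12 + 1/(-2 + 64))² = -375 + (12 + 1/62)² = -375 + (745/62)² = -375 + 555025/3844 = -886475/3844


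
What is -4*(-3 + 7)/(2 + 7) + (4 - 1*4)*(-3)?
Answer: -16/9 ≈ -1.7778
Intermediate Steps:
-4*(-3 + 7)/(2 + 7) + (4 - 1*4)*(-3) = -16/9 + (4 - 4)*(-3) = -16/9 + 0*(-3) = -4*4/9 + 0 = -16/9 + 0 = -16/9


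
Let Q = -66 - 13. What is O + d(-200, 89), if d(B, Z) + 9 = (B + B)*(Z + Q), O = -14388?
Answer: -18397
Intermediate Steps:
Q = -79
d(B, Z) = -9 + 2*B*(-79 + Z) (d(B, Z) = -9 + (B + B)*(Z - 79) = -9 + (2*B)*(-79 + Z) = -9 + 2*B*(-79 + Z))
O + d(-200, 89) = -14388 + (-9 - 158*(-200) + 2*(-200)*89) = -14388 + (-9 + 31600 - 35600) = -14388 - 4009 = -18397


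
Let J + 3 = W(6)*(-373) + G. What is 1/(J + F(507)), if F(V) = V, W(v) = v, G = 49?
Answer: -1/1685 ≈ -0.00059347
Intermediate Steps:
J = -2192 (J = -3 + (6*(-373) + 49) = -3 + (-2238 + 49) = -3 - 2189 = -2192)
1/(J + F(507)) = 1/(-2192 + 507) = 1/(-1685) = -1/1685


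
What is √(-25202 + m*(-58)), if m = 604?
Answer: I*√60234 ≈ 245.43*I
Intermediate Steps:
√(-25202 + m*(-58)) = √(-25202 + 604*(-58)) = √(-25202 - 35032) = √(-60234) = I*√60234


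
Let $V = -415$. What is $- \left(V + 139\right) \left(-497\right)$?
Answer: $-137172$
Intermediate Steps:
$- \left(V + 139\right) \left(-497\right) = - \left(-415 + 139\right) \left(-497\right) = - \left(-276\right) \left(-497\right) = \left(-1\right) 137172 = -137172$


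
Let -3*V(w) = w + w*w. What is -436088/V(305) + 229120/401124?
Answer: 7585553588/519956985 ≈ 14.589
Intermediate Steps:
V(w) = -w/3 - w²/3 (V(w) = -(w + w*w)/3 = -(w + w²)/3 = -w/3 - w²/3)
-436088/V(305) + 229120/401124 = -436088*(-3/(305*(1 + 305))) + 229120/401124 = -436088/((-⅓*305*306)) + 229120*(1/401124) = -436088/(-31110) + 57280/100281 = -436088*(-1/31110) + 57280/100281 = 218044/15555 + 57280/100281 = 7585553588/519956985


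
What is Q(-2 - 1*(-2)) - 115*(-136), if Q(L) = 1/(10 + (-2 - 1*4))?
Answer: 62561/4 ≈ 15640.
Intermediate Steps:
Q(L) = ¼ (Q(L) = 1/(10 + (-2 - 4)) = 1/(10 - 6) = 1/4 = ¼)
Q(-2 - 1*(-2)) - 115*(-136) = ¼ - 115*(-136) = ¼ + 15640 = 62561/4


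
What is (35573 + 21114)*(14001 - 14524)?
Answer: -29647301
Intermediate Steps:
(35573 + 21114)*(14001 - 14524) = 56687*(-523) = -29647301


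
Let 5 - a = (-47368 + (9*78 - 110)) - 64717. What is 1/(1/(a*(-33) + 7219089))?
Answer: 3539655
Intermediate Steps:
a = 111498 (a = 5 - ((-47368 + (9*78 - 110)) - 64717) = 5 - ((-47368 + (702 - 110)) - 64717) = 5 - ((-47368 + 592) - 64717) = 5 - (-46776 - 64717) = 5 - 1*(-111493) = 5 + 111493 = 111498)
1/(1/(a*(-33) + 7219089)) = 1/(1/(111498*(-33) + 7219089)) = 1/(1/(-3679434 + 7219089)) = 1/(1/3539655) = 3539655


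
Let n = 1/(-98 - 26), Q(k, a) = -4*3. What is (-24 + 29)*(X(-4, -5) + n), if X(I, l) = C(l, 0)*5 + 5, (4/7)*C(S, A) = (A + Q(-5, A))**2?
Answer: 784295/124 ≈ 6325.0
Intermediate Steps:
Q(k, a) = -12
C(S, A) = 7*(-12 + A)**2/4 (C(S, A) = 7*(A - 12)**2/4 = 7*(-12 + A)**2/4)
n = -1/124 (n = 1/(-124) = -1/124 ≈ -0.0080645)
X(I, l) = 1265 (X(I, l) = (7*(-12 + 0)**2/4)*5 + 5 = ((7/4)*(-12)**2)*5 + 5 = ((7/4)*144)*5 + 5 = 252*5 + 5 = 1260 + 5 = 1265)
(-24 + 29)*(X(-4, -5) + n) = (-24 + 29)*(1265 - 1/124) = 5*(156859/124) = 784295/124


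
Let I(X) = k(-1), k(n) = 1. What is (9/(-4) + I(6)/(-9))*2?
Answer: -85/18 ≈ -4.7222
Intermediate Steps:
I(X) = 1
(9/(-4) + I(6)/(-9))*2 = (9/(-4) + 1/(-9))*2 = (9*(-¼) + 1*(-⅑))*2 = (-9/4 - ⅑)*2 = -85/36*2 = -85/18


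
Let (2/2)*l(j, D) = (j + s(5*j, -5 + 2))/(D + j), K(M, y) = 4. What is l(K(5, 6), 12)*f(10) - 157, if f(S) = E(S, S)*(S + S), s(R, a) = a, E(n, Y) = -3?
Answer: -643/4 ≈ -160.75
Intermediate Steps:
f(S) = -6*S (f(S) = -3*(S + S) = -6*S)
l(j, D) = (-3 + j)/(D + j) (l(j, D) = (j + (-5 + 2))/(D + j) = (j - 3)/(D + j) = (-3 + j)/(D + j))
l(K(5, 6), 12)*f(10) - 157 = ((-3 + 4)/(12 + 4))*(-6*10) - 157 = (1/16)*(-60) - 157 = -15/4 - 157 = -643/4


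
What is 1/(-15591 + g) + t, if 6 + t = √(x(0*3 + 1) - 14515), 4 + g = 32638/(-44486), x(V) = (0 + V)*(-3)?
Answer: -2081397667/346895904 + I*√14518 ≈ -6.0001 + 120.49*I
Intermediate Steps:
x(V) = -3*V (x(V) = V*(-3) = -3*V)
g = -105291/22243 (g = -4 + 32638/(-44486) = -4 + 32638*(-1/44486) = -4 - 16319/22243 = -105291/22243 ≈ -4.7337)
t = -6 + I*√14518 (t = -6 + √(-3*(0*3 + 1) - 14515) = -6 + √(-3*(0 + 1) - 14515) = -6 + √(-3*1 - 14515) = -6 + √(-3 - 14515) = -6 + √(-14518) = -6 + I*√14518 ≈ -6.0 + 120.49*I)
1/(-15591 + g) + t = 1/(-15591 - 105291/22243) + (-6 + I*√14518) = 1/(-346895904/22243) + (-6 + I*√14518) = -22243/346895904 + (-6 + I*√14518) = -2081397667/346895904 + I*√14518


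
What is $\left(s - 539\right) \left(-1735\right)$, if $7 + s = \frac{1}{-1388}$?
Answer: $\frac{3789245}{4} \approx 9.4731 \cdot 10^{5}$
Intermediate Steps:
$s = - \frac{9717}{1388}$ ($s = -7 + \frac{1}{-1388} = -7 - \frac{1}{1388} = - \frac{9717}{1388} \approx -7.0007$)
$\left(s - 539\right) \left(-1735\right) = \left(- \frac{9717}{1388} - 539\right) \left(-1735\right) = \left(- \frac{757849}{1388}\right) \left(-1735\right) = \frac{3789245}{4}$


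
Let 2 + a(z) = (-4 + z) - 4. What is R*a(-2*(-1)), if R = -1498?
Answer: 11984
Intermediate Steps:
a(z) = -10 + z (a(z) = -2 + ((-4 + z) - 4) = -2 + (-8 + z) = -10 + z)
R*a(-2*(-1)) = -1498*(-10 - 2*(-1)) = -1498*(-10 + 2) = -1498*(-8) = 11984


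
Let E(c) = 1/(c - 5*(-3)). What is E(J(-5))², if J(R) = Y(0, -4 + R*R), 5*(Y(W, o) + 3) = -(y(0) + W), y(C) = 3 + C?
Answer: 25/3249 ≈ 0.0076947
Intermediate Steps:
Y(W, o) = -18/5 - W/5 (Y(W, o) = -3 + (-((3 + 0) + W))/5 = -3 + (-(3 + W))/5 = -3 + (-3 - W)/5 = -3 + (-⅗ - W/5) = -18/5 - W/5)
J(R) = -18/5 (J(R) = -18/5 - ⅕*0 = -18/5 + 0 = -18/5)
E(c) = 1/(15 + c) (E(c) = 1/(c + 15) = 1/(15 + c))
E(J(-5))² = (1/(15 - 18/5))² = (1/(57/5))² = (5/57)² = 25/3249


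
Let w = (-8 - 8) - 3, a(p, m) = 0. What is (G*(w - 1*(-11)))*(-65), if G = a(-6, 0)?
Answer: 0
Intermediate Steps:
G = 0
w = -19 (w = -16 - 3 = -19)
(G*(w - 1*(-11)))*(-65) = (0*(-19 - 1*(-11)))*(-65) = (0*(-19 + 11))*(-65) = (0*(-8))*(-65) = 0*(-65) = 0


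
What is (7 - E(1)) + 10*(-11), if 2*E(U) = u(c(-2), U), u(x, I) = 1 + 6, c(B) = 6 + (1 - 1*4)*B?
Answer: -213/2 ≈ -106.50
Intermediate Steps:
c(B) = 6 - 3*B (c(B) = 6 + (1 - 4)*B = 6 - 3*B)
u(x, I) = 7
E(U) = 7/2 (E(U) = (½)*7 = 7/2)
(7 - E(1)) + 10*(-11) = (7 - 1*7/2) + 10*(-11) = (7 - 7/2) - 110 = 7/2 - 110 = -213/2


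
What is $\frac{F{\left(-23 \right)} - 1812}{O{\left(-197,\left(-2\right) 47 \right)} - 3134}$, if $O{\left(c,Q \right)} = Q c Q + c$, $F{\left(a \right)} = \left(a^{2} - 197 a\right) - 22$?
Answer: $- \frac{3226}{1744023} \approx -0.0018497$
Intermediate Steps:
$F{\left(a \right)} = -22 + a^{2} - 197 a$
$O{\left(c,Q \right)} = c + c Q^{2}$ ($O{\left(c,Q \right)} = c Q^{2} + c = c + c Q^{2}$)
$\frac{F{\left(-23 \right)} - 1812}{O{\left(-197,\left(-2\right) 47 \right)} - 3134} = \frac{\left(-22 + \left(-23\right)^{2} - -4531\right) - 1812}{- 197 \left(1 + \left(\left(-2\right) 47\right)^{2}\right) - 3134} = \frac{\left(-22 + 529 + 4531\right) - 1812}{- 197 \left(1 + \left(-94\right)^{2}\right) - 3134} = \frac{5038 - 1812}{- 197 \left(1 + 8836\right) - 3134} = \frac{3226}{\left(-197\right) 8837 - 3134} = \frac{3226}{-1740889 - 3134} = \frac{3226}{-1744023} = 3226 \left(- \frac{1}{1744023}\right) = - \frac{3226}{1744023}$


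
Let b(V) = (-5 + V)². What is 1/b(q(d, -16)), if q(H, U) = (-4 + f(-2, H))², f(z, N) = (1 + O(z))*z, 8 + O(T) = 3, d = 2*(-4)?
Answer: 1/121 ≈ 0.0082645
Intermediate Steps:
d = -8
O(T) = -5 (O(T) = -8 + 3 = -5)
f(z, N) = -4*z (f(z, N) = (1 - 5)*z = -4*z)
q(H, U) = 16 (q(H, U) = (-4 - 4*(-2))² = (-4 + 8)² = 4² = 16)
1/b(q(d, -16)) = 1/((-5 + 16)²) = 1/(11²) = 1/121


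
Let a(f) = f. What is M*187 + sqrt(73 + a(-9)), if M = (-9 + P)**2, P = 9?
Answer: 8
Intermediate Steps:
M = 0 (M = (-9 + 9)**2 = 0**2 = 0)
M*187 + sqrt(73 + a(-9)) = 0*187 + sqrt(73 - 9) = 0 + sqrt(64) = 0 + 8 = 8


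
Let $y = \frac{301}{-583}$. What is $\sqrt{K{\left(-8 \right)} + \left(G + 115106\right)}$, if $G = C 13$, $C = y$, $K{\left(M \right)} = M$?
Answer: $\frac{\sqrt{39118262843}}{583} \approx 339.25$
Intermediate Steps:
$y = - \frac{301}{583}$ ($y = 301 \left(- \frac{1}{583}\right) = - \frac{301}{583} \approx -0.5163$)
$C = - \frac{301}{583} \approx -0.5163$
$G = - \frac{3913}{583}$ ($G = \left(- \frac{301}{583}\right) 13 = - \frac{3913}{583} \approx -6.7118$)
$\sqrt{K{\left(-8 \right)} + \left(G + 115106\right)} = \sqrt{-8 + \left(- \frac{3913}{583} + 115106\right)} = \sqrt{-8 + \frac{67102885}{583}} = \sqrt{\frac{67098221}{583}} = \frac{\sqrt{39118262843}}{583}$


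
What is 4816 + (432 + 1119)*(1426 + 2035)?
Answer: 5372827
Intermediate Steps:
4816 + (432 + 1119)*(1426 + 2035) = 4816 + 1551*3461 = 4816 + 5368011 = 5372827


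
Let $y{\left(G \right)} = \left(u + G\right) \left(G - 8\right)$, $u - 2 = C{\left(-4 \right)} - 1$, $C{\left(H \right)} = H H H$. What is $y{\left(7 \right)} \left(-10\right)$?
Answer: $-560$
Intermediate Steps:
$C{\left(H \right)} = H^{3}$ ($C{\left(H \right)} = H^{2} H = H^{3}$)
$u = -63$ ($u = 2 + \left(\left(-4\right)^{3} - 1\right) = 2 - 65 = -63$)
$y{\left(G \right)} = \left(-63 + G\right) \left(-8 + G\right)$ ($y{\left(G \right)} = \left(-63 + G\right) \left(G - 8\right) = \left(-63 + G\right) \left(-8 + G\right)$)
$y{\left(7 \right)} \left(-10\right) = \left(504 + 7^{2} - 497\right) \left(-10\right) = \left(504 + 49 - 497\right) \left(-10\right) = 56 \left(-10\right) = -560$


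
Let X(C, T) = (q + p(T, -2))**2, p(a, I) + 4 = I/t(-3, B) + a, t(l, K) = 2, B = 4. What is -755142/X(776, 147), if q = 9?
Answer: -755142/22801 ≈ -33.119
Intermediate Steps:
p(a, I) = -4 + a + I/2 (p(a, I) = -4 + (I/2 + a) = -4 + (a + I/2) = -4 + a + I/2)
X(C, T) = (4 + T)**2 (X(C, T) = (9 + (-4 + T + (1/2)*(-2)))**2 = (9 + (-4 + T - 1))**2 = (9 + (-5 + T))**2 = (4 + T)**2)
-755142/X(776, 147) = -755142/(4 + 147)**2 = -755142/(151**2) = -755142/22801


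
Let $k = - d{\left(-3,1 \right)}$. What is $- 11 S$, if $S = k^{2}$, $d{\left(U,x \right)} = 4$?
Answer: $-176$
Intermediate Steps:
$k = -4$ ($k = \left(-1\right) 4 = -4$)
$S = 16$ ($S = \left(-4\right)^{2} = 16$)
$- 11 S = \left(-11\right) 16 = -176$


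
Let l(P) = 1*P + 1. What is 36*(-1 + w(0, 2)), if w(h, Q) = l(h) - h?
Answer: 0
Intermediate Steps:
l(P) = 1 + P (l(P) = P + 1 = 1 + P)
w(h, Q) = 1 (w(h, Q) = (1 + h) - h = 1)
36*(-1 + w(0, 2)) = 36*(-1 + 1) = 36*0 = 0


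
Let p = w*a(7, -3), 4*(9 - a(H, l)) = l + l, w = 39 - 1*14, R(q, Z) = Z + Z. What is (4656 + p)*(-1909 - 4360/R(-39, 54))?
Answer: -57527869/6 ≈ -9.5880e+6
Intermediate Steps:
R(q, Z) = 2*Z
w = 25 (w = 39 - 14 = 25)
a(H, l) = 9 - l/2 (a(H, l) = 9 - (l + l)/4 = 9 - l/2)
p = 525/2 (p = 25*(9 - ½*(-3)) = 25*(9 + 3/2) = 25*(21/2) = 525/2 ≈ 262.50)
(4656 + p)*(-1909 - 4360/R(-39, 54)) = (4656 + 525/2)*(-1909 - 4360/(2*54)) = 9837*(-1909 - 4360/108)/2 = 9837*(-1909 - 4360*1/108)/2 = 9837*(-1909 - 1090/27)/2 = (9837/2)*(-52633/27) = -57527869/6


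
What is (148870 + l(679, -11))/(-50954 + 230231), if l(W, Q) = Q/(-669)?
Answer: 99594041/119936313 ≈ 0.83039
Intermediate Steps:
l(W, Q) = -Q/669 (l(W, Q) = Q*(-1/669) = -Q/669)
(148870 + l(679, -11))/(-50954 + 230231) = (148870 - 1/669*(-11))/(-50954 + 230231) = (148870 + 11/669)/179277 = (99594041/669)*(1/179277) = 99594041/119936313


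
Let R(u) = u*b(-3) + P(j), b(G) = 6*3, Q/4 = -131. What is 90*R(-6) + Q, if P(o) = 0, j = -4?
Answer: -10244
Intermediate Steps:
Q = -524 (Q = 4*(-131) = -524)
b(G) = 18
R(u) = 18*u (R(u) = u*18 + 0 = 18*u + 0 = 18*u)
90*R(-6) + Q = 90*(18*(-6)) - 524 = 90*(-108) - 524 = -9720 - 524 = -10244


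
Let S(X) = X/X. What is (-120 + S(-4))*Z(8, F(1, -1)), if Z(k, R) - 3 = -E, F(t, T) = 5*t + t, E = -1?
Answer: -476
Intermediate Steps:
S(X) = 1
F(t, T) = 6*t
Z(k, R) = 4 (Z(k, R) = 3 - 1*(-1) = 3 + 1 = 4)
(-120 + S(-4))*Z(8, F(1, -1)) = (-120 + 1)*4 = -119*4 = -476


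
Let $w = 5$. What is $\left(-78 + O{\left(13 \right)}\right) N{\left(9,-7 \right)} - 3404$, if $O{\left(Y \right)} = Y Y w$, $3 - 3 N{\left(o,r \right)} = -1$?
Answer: $- \frac{7144}{3} \approx -2381.3$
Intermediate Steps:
$N{\left(o,r \right)} = \frac{4}{3}$ ($N{\left(o,r \right)} = 1 - - \frac{1}{3} = 1 + \frac{1}{3} = \frac{4}{3}$)
$O{\left(Y \right)} = 5 Y^{2}$ ($O{\left(Y \right)} = Y Y 5 = Y^{2} \cdot 5 = 5 Y^{2}$)
$\left(-78 + O{\left(13 \right)}\right) N{\left(9,-7 \right)} - 3404 = \left(-78 + 5 \cdot 13^{2}\right) \frac{4}{3} - 3404 = \left(-78 + 5 \cdot 169\right) \frac{4}{3} - 3404 = \left(-78 + 845\right) \frac{4}{3} - 3404 = 767 \cdot \frac{4}{3} - 3404 = \frac{3068}{3} - 3404 = - \frac{7144}{3}$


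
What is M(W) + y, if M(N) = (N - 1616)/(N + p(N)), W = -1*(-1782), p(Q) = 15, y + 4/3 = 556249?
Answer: 999577223/1797 ≈ 5.5625e+5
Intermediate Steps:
y = 1668743/3 (y = -4/3 + 556249 = 1668743/3 ≈ 5.5625e+5)
W = 1782
M(N) = (-1616 + N)/(15 + N) (M(N) = (N - 1616)/(N + 15) = (-1616 + N)/(15 + N))
M(W) + y = (-1616 + 1782)/(15 + 1782) + 1668743/3 = 166/1797 + 1668743/3 = 999577223/1797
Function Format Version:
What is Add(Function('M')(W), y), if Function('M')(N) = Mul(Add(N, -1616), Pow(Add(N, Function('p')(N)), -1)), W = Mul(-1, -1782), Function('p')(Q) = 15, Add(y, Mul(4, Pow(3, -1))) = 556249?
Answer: Rational(999577223, 1797) ≈ 5.5625e+5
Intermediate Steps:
y = Rational(1668743, 3) (y = Add(Rational(-4, 3), 556249) = Rational(1668743, 3) ≈ 5.5625e+5)
W = 1782
Function('M')(N) = Mul(Pow(Add(15, N), -1), Add(-1616, N)) (Function('M')(N) = Mul(Add(N, -1616), Pow(Add(N, 15), -1)) = Mul(Add(-1616, N), Pow(Add(15, N), -1)) = Mul(Pow(Add(15, N), -1), Add(-1616, N)))
Add(Function('M')(W), y) = Add(Mul(Pow(Add(15, 1782), -1), Add(-1616, 1782)), Rational(1668743, 3)) = Add(Mul(Pow(1797, -1), 166), Rational(1668743, 3)) = Add(Mul(Rational(1, 1797), 166), Rational(1668743, 3)) = Add(Rational(166, 1797), Rational(1668743, 3)) = Rational(999577223, 1797)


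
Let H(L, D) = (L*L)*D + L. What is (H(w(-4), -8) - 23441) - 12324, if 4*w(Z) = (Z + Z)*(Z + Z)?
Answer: -37797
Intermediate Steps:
w(Z) = Z**2 (w(Z) = ((Z + Z)*(Z + Z))/4 = ((2*Z)*(2*Z))/4 = (4*Z**2)/4 = Z**2)
H(L, D) = L + D*L**2 (H(L, D) = L**2*D + L = D*L**2 + L = L + D*L**2)
(H(w(-4), -8) - 23441) - 12324 = ((-4)**2*(1 - 8*(-4)**2) - 23441) - 12324 = (16*(1 - 8*16) - 23441) - 12324 = (16*(1 - 128) - 23441) - 12324 = (16*(-127) - 23441) - 12324 = (-2032 - 23441) - 12324 = -25473 - 12324 = -37797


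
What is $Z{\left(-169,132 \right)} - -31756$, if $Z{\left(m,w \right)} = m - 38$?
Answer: $31549$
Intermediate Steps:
$Z{\left(m,w \right)} = -38 + m$ ($Z{\left(m,w \right)} = m - 38 = -38 + m$)
$Z{\left(-169,132 \right)} - -31756 = \left(-38 - 169\right) - -31756 = -207 + 31756 = 31549$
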